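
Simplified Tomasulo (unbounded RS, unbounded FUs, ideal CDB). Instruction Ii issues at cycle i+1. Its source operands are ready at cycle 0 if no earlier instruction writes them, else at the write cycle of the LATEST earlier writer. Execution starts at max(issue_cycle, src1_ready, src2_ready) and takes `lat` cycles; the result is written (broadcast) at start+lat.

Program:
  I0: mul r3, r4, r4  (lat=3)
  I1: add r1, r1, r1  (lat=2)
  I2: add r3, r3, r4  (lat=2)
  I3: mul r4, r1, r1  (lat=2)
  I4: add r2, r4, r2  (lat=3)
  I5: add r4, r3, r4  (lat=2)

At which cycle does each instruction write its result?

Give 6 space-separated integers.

I0 mul r3: issue@1 deps=(None,None) exec_start@1 write@4
I1 add r1: issue@2 deps=(None,None) exec_start@2 write@4
I2 add r3: issue@3 deps=(0,None) exec_start@4 write@6
I3 mul r4: issue@4 deps=(1,1) exec_start@4 write@6
I4 add r2: issue@5 deps=(3,None) exec_start@6 write@9
I5 add r4: issue@6 deps=(2,3) exec_start@6 write@8

Answer: 4 4 6 6 9 8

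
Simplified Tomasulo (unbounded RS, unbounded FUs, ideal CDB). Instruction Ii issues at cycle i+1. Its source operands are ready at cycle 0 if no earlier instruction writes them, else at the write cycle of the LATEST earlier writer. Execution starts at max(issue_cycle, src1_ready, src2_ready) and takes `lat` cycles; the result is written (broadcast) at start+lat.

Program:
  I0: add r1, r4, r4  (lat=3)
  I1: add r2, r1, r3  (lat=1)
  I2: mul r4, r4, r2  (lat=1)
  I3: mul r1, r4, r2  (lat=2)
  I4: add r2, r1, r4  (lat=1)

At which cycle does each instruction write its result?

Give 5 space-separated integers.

Answer: 4 5 6 8 9

Derivation:
I0 add r1: issue@1 deps=(None,None) exec_start@1 write@4
I1 add r2: issue@2 deps=(0,None) exec_start@4 write@5
I2 mul r4: issue@3 deps=(None,1) exec_start@5 write@6
I3 mul r1: issue@4 deps=(2,1) exec_start@6 write@8
I4 add r2: issue@5 deps=(3,2) exec_start@8 write@9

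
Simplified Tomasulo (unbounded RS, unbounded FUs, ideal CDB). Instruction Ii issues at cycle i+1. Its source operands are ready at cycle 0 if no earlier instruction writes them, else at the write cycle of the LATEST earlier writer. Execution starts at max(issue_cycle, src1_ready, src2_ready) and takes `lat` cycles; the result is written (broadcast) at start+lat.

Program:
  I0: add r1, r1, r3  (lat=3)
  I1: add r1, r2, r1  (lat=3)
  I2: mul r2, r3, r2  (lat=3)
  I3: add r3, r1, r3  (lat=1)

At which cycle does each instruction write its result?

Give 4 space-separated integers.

I0 add r1: issue@1 deps=(None,None) exec_start@1 write@4
I1 add r1: issue@2 deps=(None,0) exec_start@4 write@7
I2 mul r2: issue@3 deps=(None,None) exec_start@3 write@6
I3 add r3: issue@4 deps=(1,None) exec_start@7 write@8

Answer: 4 7 6 8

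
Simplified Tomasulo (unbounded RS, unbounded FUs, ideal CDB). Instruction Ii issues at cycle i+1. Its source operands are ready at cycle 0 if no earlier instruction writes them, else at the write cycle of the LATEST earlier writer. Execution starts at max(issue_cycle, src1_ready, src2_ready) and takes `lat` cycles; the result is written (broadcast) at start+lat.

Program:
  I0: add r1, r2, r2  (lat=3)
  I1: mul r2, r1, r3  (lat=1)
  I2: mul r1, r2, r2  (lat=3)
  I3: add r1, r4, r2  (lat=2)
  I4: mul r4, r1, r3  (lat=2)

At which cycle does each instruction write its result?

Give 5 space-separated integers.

Answer: 4 5 8 7 9

Derivation:
I0 add r1: issue@1 deps=(None,None) exec_start@1 write@4
I1 mul r2: issue@2 deps=(0,None) exec_start@4 write@5
I2 mul r1: issue@3 deps=(1,1) exec_start@5 write@8
I3 add r1: issue@4 deps=(None,1) exec_start@5 write@7
I4 mul r4: issue@5 deps=(3,None) exec_start@7 write@9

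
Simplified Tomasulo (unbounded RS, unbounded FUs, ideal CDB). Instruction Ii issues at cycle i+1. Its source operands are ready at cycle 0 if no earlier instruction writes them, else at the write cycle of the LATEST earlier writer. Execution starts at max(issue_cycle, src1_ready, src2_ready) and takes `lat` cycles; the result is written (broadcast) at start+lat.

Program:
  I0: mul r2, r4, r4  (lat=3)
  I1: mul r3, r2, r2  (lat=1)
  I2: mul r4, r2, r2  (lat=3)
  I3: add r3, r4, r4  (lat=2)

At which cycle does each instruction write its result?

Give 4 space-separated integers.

I0 mul r2: issue@1 deps=(None,None) exec_start@1 write@4
I1 mul r3: issue@2 deps=(0,0) exec_start@4 write@5
I2 mul r4: issue@3 deps=(0,0) exec_start@4 write@7
I3 add r3: issue@4 deps=(2,2) exec_start@7 write@9

Answer: 4 5 7 9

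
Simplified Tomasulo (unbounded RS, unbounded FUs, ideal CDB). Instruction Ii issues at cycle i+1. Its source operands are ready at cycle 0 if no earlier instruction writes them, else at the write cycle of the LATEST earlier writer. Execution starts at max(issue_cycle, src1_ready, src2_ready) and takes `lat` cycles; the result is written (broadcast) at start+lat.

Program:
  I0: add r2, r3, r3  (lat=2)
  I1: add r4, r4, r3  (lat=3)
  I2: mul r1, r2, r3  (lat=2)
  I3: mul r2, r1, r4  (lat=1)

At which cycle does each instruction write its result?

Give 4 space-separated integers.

Answer: 3 5 5 6

Derivation:
I0 add r2: issue@1 deps=(None,None) exec_start@1 write@3
I1 add r4: issue@2 deps=(None,None) exec_start@2 write@5
I2 mul r1: issue@3 deps=(0,None) exec_start@3 write@5
I3 mul r2: issue@4 deps=(2,1) exec_start@5 write@6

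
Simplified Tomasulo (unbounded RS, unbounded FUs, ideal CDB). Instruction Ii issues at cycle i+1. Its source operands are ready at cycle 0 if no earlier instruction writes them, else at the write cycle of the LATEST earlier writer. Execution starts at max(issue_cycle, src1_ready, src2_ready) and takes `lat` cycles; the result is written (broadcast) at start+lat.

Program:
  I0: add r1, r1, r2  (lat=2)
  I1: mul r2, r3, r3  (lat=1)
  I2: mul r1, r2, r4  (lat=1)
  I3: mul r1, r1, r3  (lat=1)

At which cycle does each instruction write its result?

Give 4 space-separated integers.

I0 add r1: issue@1 deps=(None,None) exec_start@1 write@3
I1 mul r2: issue@2 deps=(None,None) exec_start@2 write@3
I2 mul r1: issue@3 deps=(1,None) exec_start@3 write@4
I3 mul r1: issue@4 deps=(2,None) exec_start@4 write@5

Answer: 3 3 4 5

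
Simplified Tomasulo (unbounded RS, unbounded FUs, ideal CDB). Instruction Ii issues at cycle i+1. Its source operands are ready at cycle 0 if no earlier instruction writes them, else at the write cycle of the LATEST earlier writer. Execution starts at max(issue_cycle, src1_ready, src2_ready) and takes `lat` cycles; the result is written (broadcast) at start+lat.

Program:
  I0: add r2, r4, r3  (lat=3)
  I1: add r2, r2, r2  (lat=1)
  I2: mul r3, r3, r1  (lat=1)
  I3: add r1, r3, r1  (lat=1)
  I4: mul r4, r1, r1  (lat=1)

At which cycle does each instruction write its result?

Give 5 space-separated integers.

Answer: 4 5 4 5 6

Derivation:
I0 add r2: issue@1 deps=(None,None) exec_start@1 write@4
I1 add r2: issue@2 deps=(0,0) exec_start@4 write@5
I2 mul r3: issue@3 deps=(None,None) exec_start@3 write@4
I3 add r1: issue@4 deps=(2,None) exec_start@4 write@5
I4 mul r4: issue@5 deps=(3,3) exec_start@5 write@6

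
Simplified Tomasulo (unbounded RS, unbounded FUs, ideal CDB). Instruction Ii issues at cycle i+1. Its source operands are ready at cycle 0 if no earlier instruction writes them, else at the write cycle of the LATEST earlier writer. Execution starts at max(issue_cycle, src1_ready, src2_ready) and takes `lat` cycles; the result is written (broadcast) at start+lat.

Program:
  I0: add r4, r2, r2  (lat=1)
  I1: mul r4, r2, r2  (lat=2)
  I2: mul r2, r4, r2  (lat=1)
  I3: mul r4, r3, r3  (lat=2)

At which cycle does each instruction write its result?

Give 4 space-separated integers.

Answer: 2 4 5 6

Derivation:
I0 add r4: issue@1 deps=(None,None) exec_start@1 write@2
I1 mul r4: issue@2 deps=(None,None) exec_start@2 write@4
I2 mul r2: issue@3 deps=(1,None) exec_start@4 write@5
I3 mul r4: issue@4 deps=(None,None) exec_start@4 write@6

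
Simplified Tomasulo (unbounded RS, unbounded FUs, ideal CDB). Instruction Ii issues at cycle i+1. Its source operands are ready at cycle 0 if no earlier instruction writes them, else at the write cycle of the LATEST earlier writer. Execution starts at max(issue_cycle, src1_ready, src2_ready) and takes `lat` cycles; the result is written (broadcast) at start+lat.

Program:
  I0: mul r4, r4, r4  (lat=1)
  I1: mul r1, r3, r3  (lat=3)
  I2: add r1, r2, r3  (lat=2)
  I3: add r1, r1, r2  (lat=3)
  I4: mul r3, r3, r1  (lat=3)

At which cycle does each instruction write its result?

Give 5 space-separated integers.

I0 mul r4: issue@1 deps=(None,None) exec_start@1 write@2
I1 mul r1: issue@2 deps=(None,None) exec_start@2 write@5
I2 add r1: issue@3 deps=(None,None) exec_start@3 write@5
I3 add r1: issue@4 deps=(2,None) exec_start@5 write@8
I4 mul r3: issue@5 deps=(None,3) exec_start@8 write@11

Answer: 2 5 5 8 11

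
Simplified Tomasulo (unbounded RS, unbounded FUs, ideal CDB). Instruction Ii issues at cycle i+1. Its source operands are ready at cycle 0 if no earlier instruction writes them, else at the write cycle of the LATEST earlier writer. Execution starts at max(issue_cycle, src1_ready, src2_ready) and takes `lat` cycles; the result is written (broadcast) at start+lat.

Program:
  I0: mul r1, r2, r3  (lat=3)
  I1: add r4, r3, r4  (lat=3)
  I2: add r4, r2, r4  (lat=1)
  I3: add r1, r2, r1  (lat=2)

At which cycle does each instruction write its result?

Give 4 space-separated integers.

Answer: 4 5 6 6

Derivation:
I0 mul r1: issue@1 deps=(None,None) exec_start@1 write@4
I1 add r4: issue@2 deps=(None,None) exec_start@2 write@5
I2 add r4: issue@3 deps=(None,1) exec_start@5 write@6
I3 add r1: issue@4 deps=(None,0) exec_start@4 write@6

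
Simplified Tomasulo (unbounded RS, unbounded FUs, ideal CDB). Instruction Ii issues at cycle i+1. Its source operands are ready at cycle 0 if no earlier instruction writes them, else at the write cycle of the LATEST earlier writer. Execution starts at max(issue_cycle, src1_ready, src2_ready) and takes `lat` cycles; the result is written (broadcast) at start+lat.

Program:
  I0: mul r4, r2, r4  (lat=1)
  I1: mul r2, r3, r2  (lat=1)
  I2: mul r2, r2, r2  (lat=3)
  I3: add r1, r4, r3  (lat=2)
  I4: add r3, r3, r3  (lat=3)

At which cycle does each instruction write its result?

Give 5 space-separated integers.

Answer: 2 3 6 6 8

Derivation:
I0 mul r4: issue@1 deps=(None,None) exec_start@1 write@2
I1 mul r2: issue@2 deps=(None,None) exec_start@2 write@3
I2 mul r2: issue@3 deps=(1,1) exec_start@3 write@6
I3 add r1: issue@4 deps=(0,None) exec_start@4 write@6
I4 add r3: issue@5 deps=(None,None) exec_start@5 write@8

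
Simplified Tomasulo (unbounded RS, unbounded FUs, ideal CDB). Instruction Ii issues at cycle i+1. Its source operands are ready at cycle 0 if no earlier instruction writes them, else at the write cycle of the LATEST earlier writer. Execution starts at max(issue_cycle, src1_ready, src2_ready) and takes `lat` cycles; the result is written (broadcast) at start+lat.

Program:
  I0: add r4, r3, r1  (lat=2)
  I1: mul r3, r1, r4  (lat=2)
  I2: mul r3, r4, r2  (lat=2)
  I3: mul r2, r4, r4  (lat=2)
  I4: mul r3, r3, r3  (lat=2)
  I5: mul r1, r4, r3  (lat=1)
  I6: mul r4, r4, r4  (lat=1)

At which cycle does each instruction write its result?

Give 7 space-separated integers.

I0 add r4: issue@1 deps=(None,None) exec_start@1 write@3
I1 mul r3: issue@2 deps=(None,0) exec_start@3 write@5
I2 mul r3: issue@3 deps=(0,None) exec_start@3 write@5
I3 mul r2: issue@4 deps=(0,0) exec_start@4 write@6
I4 mul r3: issue@5 deps=(2,2) exec_start@5 write@7
I5 mul r1: issue@6 deps=(0,4) exec_start@7 write@8
I6 mul r4: issue@7 deps=(0,0) exec_start@7 write@8

Answer: 3 5 5 6 7 8 8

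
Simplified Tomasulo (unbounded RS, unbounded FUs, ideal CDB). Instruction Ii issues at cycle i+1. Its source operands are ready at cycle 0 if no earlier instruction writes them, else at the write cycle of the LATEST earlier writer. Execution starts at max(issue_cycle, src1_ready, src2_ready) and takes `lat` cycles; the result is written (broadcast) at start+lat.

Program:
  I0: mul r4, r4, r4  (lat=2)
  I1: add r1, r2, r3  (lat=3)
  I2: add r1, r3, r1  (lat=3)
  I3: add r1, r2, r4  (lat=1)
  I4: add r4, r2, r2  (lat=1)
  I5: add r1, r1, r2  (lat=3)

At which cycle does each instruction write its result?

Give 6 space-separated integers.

Answer: 3 5 8 5 6 9

Derivation:
I0 mul r4: issue@1 deps=(None,None) exec_start@1 write@3
I1 add r1: issue@2 deps=(None,None) exec_start@2 write@5
I2 add r1: issue@3 deps=(None,1) exec_start@5 write@8
I3 add r1: issue@4 deps=(None,0) exec_start@4 write@5
I4 add r4: issue@5 deps=(None,None) exec_start@5 write@6
I5 add r1: issue@6 deps=(3,None) exec_start@6 write@9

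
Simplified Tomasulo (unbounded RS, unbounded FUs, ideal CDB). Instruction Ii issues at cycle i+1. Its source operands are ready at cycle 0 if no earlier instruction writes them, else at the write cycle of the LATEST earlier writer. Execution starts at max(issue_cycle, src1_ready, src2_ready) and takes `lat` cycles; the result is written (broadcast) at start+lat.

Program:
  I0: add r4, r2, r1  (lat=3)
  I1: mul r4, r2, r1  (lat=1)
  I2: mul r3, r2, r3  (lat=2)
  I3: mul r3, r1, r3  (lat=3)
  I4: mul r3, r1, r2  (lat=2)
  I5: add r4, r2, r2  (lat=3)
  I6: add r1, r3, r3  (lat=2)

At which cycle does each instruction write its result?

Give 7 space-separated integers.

I0 add r4: issue@1 deps=(None,None) exec_start@1 write@4
I1 mul r4: issue@2 deps=(None,None) exec_start@2 write@3
I2 mul r3: issue@3 deps=(None,None) exec_start@3 write@5
I3 mul r3: issue@4 deps=(None,2) exec_start@5 write@8
I4 mul r3: issue@5 deps=(None,None) exec_start@5 write@7
I5 add r4: issue@6 deps=(None,None) exec_start@6 write@9
I6 add r1: issue@7 deps=(4,4) exec_start@7 write@9

Answer: 4 3 5 8 7 9 9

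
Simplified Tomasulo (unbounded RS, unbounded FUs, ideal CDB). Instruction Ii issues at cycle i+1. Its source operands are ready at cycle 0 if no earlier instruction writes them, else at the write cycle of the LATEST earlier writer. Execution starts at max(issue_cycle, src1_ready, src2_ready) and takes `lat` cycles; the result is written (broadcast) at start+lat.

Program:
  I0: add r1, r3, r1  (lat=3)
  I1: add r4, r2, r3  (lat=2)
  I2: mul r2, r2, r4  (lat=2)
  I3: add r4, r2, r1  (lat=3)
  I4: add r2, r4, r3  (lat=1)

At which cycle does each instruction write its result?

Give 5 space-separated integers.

Answer: 4 4 6 9 10

Derivation:
I0 add r1: issue@1 deps=(None,None) exec_start@1 write@4
I1 add r4: issue@2 deps=(None,None) exec_start@2 write@4
I2 mul r2: issue@3 deps=(None,1) exec_start@4 write@6
I3 add r4: issue@4 deps=(2,0) exec_start@6 write@9
I4 add r2: issue@5 deps=(3,None) exec_start@9 write@10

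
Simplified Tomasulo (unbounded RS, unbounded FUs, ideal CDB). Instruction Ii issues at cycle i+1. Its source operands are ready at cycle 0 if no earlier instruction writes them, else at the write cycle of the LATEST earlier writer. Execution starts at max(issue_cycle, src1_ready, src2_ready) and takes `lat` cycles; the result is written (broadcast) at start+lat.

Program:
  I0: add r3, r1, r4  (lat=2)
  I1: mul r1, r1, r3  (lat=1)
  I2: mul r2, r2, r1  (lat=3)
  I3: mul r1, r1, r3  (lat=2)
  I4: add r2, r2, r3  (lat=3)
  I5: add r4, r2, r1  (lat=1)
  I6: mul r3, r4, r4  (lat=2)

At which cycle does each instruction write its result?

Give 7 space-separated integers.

Answer: 3 4 7 6 10 11 13

Derivation:
I0 add r3: issue@1 deps=(None,None) exec_start@1 write@3
I1 mul r1: issue@2 deps=(None,0) exec_start@3 write@4
I2 mul r2: issue@3 deps=(None,1) exec_start@4 write@7
I3 mul r1: issue@4 deps=(1,0) exec_start@4 write@6
I4 add r2: issue@5 deps=(2,0) exec_start@7 write@10
I5 add r4: issue@6 deps=(4,3) exec_start@10 write@11
I6 mul r3: issue@7 deps=(5,5) exec_start@11 write@13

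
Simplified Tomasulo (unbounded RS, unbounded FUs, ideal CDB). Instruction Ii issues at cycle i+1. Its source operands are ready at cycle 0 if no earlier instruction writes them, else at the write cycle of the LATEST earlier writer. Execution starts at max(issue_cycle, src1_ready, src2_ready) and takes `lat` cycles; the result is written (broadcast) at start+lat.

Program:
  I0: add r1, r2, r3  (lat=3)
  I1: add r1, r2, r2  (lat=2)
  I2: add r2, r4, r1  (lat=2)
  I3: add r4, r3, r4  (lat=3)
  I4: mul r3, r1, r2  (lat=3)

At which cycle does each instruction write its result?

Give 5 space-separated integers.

I0 add r1: issue@1 deps=(None,None) exec_start@1 write@4
I1 add r1: issue@2 deps=(None,None) exec_start@2 write@4
I2 add r2: issue@3 deps=(None,1) exec_start@4 write@6
I3 add r4: issue@4 deps=(None,None) exec_start@4 write@7
I4 mul r3: issue@5 deps=(1,2) exec_start@6 write@9

Answer: 4 4 6 7 9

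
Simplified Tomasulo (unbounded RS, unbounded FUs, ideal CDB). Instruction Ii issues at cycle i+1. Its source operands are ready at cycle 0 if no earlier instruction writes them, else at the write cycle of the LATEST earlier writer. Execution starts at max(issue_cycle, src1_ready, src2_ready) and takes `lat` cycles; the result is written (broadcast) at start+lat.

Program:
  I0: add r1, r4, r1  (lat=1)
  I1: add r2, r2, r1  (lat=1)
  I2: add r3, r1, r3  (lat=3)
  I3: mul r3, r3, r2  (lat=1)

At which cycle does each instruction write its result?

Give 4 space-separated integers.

I0 add r1: issue@1 deps=(None,None) exec_start@1 write@2
I1 add r2: issue@2 deps=(None,0) exec_start@2 write@3
I2 add r3: issue@3 deps=(0,None) exec_start@3 write@6
I3 mul r3: issue@4 deps=(2,1) exec_start@6 write@7

Answer: 2 3 6 7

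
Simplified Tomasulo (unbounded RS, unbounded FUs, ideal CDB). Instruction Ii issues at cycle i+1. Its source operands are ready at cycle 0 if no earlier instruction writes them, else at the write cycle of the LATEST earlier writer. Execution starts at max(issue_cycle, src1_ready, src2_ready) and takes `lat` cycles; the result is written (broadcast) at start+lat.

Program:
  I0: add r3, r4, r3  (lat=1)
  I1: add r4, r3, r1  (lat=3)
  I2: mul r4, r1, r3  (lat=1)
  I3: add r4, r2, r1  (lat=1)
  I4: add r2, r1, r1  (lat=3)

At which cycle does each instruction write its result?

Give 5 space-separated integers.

I0 add r3: issue@1 deps=(None,None) exec_start@1 write@2
I1 add r4: issue@2 deps=(0,None) exec_start@2 write@5
I2 mul r4: issue@3 deps=(None,0) exec_start@3 write@4
I3 add r4: issue@4 deps=(None,None) exec_start@4 write@5
I4 add r2: issue@5 deps=(None,None) exec_start@5 write@8

Answer: 2 5 4 5 8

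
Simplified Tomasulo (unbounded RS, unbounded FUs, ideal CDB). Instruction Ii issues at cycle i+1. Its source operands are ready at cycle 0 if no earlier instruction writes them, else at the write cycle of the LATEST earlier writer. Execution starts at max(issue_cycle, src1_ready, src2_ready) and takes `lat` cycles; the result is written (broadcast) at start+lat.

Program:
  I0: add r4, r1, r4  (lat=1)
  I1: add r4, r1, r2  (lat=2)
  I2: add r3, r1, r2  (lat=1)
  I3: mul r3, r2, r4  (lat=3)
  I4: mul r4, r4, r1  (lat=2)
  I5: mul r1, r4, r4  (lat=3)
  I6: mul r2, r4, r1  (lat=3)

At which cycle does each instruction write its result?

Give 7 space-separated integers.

I0 add r4: issue@1 deps=(None,None) exec_start@1 write@2
I1 add r4: issue@2 deps=(None,None) exec_start@2 write@4
I2 add r3: issue@3 deps=(None,None) exec_start@3 write@4
I3 mul r3: issue@4 deps=(None,1) exec_start@4 write@7
I4 mul r4: issue@5 deps=(1,None) exec_start@5 write@7
I5 mul r1: issue@6 deps=(4,4) exec_start@7 write@10
I6 mul r2: issue@7 deps=(4,5) exec_start@10 write@13

Answer: 2 4 4 7 7 10 13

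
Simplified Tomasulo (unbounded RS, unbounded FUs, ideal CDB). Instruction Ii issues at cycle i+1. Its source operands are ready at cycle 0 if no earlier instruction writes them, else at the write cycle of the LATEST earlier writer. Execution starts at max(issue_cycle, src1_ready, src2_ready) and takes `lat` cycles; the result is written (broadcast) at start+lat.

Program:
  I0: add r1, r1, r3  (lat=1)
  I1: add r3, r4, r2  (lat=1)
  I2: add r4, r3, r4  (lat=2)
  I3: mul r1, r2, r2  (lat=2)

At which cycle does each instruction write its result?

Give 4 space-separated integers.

Answer: 2 3 5 6

Derivation:
I0 add r1: issue@1 deps=(None,None) exec_start@1 write@2
I1 add r3: issue@2 deps=(None,None) exec_start@2 write@3
I2 add r4: issue@3 deps=(1,None) exec_start@3 write@5
I3 mul r1: issue@4 deps=(None,None) exec_start@4 write@6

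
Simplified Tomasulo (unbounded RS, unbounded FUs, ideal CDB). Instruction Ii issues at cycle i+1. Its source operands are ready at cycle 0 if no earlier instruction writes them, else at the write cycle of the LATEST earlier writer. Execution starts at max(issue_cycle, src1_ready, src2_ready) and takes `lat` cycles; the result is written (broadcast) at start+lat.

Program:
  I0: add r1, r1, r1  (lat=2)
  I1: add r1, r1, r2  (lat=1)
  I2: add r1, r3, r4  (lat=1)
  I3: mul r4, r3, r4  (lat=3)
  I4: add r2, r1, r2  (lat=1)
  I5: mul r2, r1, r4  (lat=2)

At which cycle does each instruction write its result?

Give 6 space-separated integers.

I0 add r1: issue@1 deps=(None,None) exec_start@1 write@3
I1 add r1: issue@2 deps=(0,None) exec_start@3 write@4
I2 add r1: issue@3 deps=(None,None) exec_start@3 write@4
I3 mul r4: issue@4 deps=(None,None) exec_start@4 write@7
I4 add r2: issue@5 deps=(2,None) exec_start@5 write@6
I5 mul r2: issue@6 deps=(2,3) exec_start@7 write@9

Answer: 3 4 4 7 6 9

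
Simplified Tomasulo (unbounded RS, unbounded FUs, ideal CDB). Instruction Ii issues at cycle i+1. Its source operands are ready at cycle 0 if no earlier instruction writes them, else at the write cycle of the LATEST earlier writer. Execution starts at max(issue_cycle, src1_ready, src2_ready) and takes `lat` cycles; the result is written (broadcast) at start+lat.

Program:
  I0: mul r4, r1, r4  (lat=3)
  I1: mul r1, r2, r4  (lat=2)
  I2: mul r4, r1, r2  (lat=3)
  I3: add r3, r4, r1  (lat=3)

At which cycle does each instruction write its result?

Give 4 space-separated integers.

Answer: 4 6 9 12

Derivation:
I0 mul r4: issue@1 deps=(None,None) exec_start@1 write@4
I1 mul r1: issue@2 deps=(None,0) exec_start@4 write@6
I2 mul r4: issue@3 deps=(1,None) exec_start@6 write@9
I3 add r3: issue@4 deps=(2,1) exec_start@9 write@12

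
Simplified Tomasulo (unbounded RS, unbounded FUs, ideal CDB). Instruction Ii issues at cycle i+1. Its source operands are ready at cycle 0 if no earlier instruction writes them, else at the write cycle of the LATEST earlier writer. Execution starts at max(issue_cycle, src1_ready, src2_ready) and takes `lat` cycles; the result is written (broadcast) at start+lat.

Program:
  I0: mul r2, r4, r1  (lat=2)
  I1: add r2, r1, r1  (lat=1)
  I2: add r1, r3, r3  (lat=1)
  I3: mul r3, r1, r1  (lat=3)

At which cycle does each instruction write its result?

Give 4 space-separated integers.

Answer: 3 3 4 7

Derivation:
I0 mul r2: issue@1 deps=(None,None) exec_start@1 write@3
I1 add r2: issue@2 deps=(None,None) exec_start@2 write@3
I2 add r1: issue@3 deps=(None,None) exec_start@3 write@4
I3 mul r3: issue@4 deps=(2,2) exec_start@4 write@7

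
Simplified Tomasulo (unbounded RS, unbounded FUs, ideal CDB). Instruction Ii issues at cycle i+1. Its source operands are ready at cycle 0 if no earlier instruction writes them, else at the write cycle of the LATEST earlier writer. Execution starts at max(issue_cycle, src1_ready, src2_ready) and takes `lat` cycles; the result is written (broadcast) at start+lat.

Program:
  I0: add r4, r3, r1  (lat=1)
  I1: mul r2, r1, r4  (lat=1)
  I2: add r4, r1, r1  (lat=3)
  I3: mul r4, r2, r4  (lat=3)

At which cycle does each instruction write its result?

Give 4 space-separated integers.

Answer: 2 3 6 9

Derivation:
I0 add r4: issue@1 deps=(None,None) exec_start@1 write@2
I1 mul r2: issue@2 deps=(None,0) exec_start@2 write@3
I2 add r4: issue@3 deps=(None,None) exec_start@3 write@6
I3 mul r4: issue@4 deps=(1,2) exec_start@6 write@9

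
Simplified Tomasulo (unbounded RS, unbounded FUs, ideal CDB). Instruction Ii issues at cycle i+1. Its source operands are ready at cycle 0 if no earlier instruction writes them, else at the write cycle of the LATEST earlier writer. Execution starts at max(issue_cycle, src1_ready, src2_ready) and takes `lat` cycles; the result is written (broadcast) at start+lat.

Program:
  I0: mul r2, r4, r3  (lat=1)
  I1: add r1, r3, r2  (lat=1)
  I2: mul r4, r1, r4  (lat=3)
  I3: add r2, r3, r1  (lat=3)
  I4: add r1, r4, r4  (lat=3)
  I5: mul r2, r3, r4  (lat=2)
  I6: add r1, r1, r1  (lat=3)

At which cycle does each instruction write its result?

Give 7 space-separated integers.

I0 mul r2: issue@1 deps=(None,None) exec_start@1 write@2
I1 add r1: issue@2 deps=(None,0) exec_start@2 write@3
I2 mul r4: issue@3 deps=(1,None) exec_start@3 write@6
I3 add r2: issue@4 deps=(None,1) exec_start@4 write@7
I4 add r1: issue@5 deps=(2,2) exec_start@6 write@9
I5 mul r2: issue@6 deps=(None,2) exec_start@6 write@8
I6 add r1: issue@7 deps=(4,4) exec_start@9 write@12

Answer: 2 3 6 7 9 8 12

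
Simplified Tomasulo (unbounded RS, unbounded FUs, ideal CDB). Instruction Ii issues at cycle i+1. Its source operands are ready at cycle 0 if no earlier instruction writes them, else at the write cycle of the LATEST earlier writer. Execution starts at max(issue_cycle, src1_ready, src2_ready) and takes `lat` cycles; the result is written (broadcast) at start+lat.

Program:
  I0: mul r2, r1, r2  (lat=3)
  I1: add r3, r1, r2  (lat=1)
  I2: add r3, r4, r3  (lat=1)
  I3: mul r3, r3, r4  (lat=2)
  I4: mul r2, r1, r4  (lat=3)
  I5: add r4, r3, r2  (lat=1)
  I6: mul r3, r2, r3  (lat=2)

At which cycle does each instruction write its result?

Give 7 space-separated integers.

Answer: 4 5 6 8 8 9 10

Derivation:
I0 mul r2: issue@1 deps=(None,None) exec_start@1 write@4
I1 add r3: issue@2 deps=(None,0) exec_start@4 write@5
I2 add r3: issue@3 deps=(None,1) exec_start@5 write@6
I3 mul r3: issue@4 deps=(2,None) exec_start@6 write@8
I4 mul r2: issue@5 deps=(None,None) exec_start@5 write@8
I5 add r4: issue@6 deps=(3,4) exec_start@8 write@9
I6 mul r3: issue@7 deps=(4,3) exec_start@8 write@10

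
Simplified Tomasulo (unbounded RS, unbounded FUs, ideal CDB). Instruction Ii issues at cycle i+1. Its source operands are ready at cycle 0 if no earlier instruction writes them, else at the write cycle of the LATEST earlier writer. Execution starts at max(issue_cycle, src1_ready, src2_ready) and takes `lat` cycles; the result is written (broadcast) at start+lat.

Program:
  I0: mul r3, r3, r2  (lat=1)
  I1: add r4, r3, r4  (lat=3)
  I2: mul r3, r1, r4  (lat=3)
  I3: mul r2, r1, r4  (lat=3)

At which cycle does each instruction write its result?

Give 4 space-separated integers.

I0 mul r3: issue@1 deps=(None,None) exec_start@1 write@2
I1 add r4: issue@2 deps=(0,None) exec_start@2 write@5
I2 mul r3: issue@3 deps=(None,1) exec_start@5 write@8
I3 mul r2: issue@4 deps=(None,1) exec_start@5 write@8

Answer: 2 5 8 8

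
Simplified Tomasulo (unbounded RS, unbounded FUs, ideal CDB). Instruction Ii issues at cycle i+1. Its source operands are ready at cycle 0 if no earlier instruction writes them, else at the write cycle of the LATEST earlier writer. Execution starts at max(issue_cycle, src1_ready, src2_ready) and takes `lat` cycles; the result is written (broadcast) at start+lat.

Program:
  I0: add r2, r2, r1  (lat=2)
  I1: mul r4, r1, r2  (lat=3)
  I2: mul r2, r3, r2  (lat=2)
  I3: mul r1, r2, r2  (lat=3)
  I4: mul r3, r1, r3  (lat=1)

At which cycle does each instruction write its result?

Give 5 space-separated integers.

I0 add r2: issue@1 deps=(None,None) exec_start@1 write@3
I1 mul r4: issue@2 deps=(None,0) exec_start@3 write@6
I2 mul r2: issue@3 deps=(None,0) exec_start@3 write@5
I3 mul r1: issue@4 deps=(2,2) exec_start@5 write@8
I4 mul r3: issue@5 deps=(3,None) exec_start@8 write@9

Answer: 3 6 5 8 9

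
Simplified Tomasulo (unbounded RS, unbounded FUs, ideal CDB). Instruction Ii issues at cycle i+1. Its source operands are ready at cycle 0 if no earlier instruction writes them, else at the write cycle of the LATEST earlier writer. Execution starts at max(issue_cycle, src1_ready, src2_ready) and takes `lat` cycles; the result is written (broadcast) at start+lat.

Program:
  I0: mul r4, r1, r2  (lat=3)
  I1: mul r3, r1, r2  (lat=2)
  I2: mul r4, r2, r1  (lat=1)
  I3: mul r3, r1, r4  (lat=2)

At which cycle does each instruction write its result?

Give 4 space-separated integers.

Answer: 4 4 4 6

Derivation:
I0 mul r4: issue@1 deps=(None,None) exec_start@1 write@4
I1 mul r3: issue@2 deps=(None,None) exec_start@2 write@4
I2 mul r4: issue@3 deps=(None,None) exec_start@3 write@4
I3 mul r3: issue@4 deps=(None,2) exec_start@4 write@6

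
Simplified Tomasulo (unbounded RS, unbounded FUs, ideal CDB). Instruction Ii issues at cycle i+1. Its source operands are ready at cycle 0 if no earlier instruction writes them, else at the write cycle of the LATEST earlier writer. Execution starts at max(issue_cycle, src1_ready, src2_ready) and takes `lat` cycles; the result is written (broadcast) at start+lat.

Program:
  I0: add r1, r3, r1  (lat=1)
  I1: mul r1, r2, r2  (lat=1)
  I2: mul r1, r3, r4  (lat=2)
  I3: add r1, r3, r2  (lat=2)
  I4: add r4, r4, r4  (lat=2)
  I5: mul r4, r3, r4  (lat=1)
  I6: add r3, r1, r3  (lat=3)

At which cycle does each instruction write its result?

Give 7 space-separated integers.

Answer: 2 3 5 6 7 8 10

Derivation:
I0 add r1: issue@1 deps=(None,None) exec_start@1 write@2
I1 mul r1: issue@2 deps=(None,None) exec_start@2 write@3
I2 mul r1: issue@3 deps=(None,None) exec_start@3 write@5
I3 add r1: issue@4 deps=(None,None) exec_start@4 write@6
I4 add r4: issue@5 deps=(None,None) exec_start@5 write@7
I5 mul r4: issue@6 deps=(None,4) exec_start@7 write@8
I6 add r3: issue@7 deps=(3,None) exec_start@7 write@10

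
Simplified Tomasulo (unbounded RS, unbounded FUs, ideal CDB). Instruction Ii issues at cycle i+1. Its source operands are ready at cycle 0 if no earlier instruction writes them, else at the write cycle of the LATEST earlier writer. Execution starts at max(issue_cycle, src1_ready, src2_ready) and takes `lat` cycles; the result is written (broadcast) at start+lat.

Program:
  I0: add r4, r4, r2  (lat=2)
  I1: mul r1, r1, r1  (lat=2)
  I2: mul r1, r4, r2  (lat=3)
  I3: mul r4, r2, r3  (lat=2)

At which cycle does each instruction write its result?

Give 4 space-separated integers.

I0 add r4: issue@1 deps=(None,None) exec_start@1 write@3
I1 mul r1: issue@2 deps=(None,None) exec_start@2 write@4
I2 mul r1: issue@3 deps=(0,None) exec_start@3 write@6
I3 mul r4: issue@4 deps=(None,None) exec_start@4 write@6

Answer: 3 4 6 6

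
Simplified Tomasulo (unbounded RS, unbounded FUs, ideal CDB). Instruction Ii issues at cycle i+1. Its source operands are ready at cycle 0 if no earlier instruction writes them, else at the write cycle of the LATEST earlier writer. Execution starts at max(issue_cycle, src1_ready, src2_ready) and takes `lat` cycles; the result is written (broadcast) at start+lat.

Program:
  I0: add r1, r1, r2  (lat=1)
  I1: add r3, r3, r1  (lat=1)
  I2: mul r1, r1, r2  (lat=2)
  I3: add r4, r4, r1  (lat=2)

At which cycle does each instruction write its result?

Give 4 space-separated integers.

Answer: 2 3 5 7

Derivation:
I0 add r1: issue@1 deps=(None,None) exec_start@1 write@2
I1 add r3: issue@2 deps=(None,0) exec_start@2 write@3
I2 mul r1: issue@3 deps=(0,None) exec_start@3 write@5
I3 add r4: issue@4 deps=(None,2) exec_start@5 write@7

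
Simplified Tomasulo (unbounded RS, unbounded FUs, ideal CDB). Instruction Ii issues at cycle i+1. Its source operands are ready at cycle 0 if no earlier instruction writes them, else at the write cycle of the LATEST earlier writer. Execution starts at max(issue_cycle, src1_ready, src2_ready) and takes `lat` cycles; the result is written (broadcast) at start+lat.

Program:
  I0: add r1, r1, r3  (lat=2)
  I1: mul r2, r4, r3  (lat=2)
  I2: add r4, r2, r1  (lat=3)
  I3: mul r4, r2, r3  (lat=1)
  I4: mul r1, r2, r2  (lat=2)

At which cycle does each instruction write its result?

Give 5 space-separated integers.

Answer: 3 4 7 5 7

Derivation:
I0 add r1: issue@1 deps=(None,None) exec_start@1 write@3
I1 mul r2: issue@2 deps=(None,None) exec_start@2 write@4
I2 add r4: issue@3 deps=(1,0) exec_start@4 write@7
I3 mul r4: issue@4 deps=(1,None) exec_start@4 write@5
I4 mul r1: issue@5 deps=(1,1) exec_start@5 write@7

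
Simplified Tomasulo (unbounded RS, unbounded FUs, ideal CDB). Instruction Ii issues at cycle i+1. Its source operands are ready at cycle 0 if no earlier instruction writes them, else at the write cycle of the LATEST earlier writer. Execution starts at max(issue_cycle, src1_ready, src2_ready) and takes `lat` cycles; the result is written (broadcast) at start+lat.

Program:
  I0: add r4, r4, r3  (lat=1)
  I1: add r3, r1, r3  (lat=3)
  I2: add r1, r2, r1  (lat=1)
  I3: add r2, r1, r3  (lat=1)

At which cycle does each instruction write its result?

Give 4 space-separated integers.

Answer: 2 5 4 6

Derivation:
I0 add r4: issue@1 deps=(None,None) exec_start@1 write@2
I1 add r3: issue@2 deps=(None,None) exec_start@2 write@5
I2 add r1: issue@3 deps=(None,None) exec_start@3 write@4
I3 add r2: issue@4 deps=(2,1) exec_start@5 write@6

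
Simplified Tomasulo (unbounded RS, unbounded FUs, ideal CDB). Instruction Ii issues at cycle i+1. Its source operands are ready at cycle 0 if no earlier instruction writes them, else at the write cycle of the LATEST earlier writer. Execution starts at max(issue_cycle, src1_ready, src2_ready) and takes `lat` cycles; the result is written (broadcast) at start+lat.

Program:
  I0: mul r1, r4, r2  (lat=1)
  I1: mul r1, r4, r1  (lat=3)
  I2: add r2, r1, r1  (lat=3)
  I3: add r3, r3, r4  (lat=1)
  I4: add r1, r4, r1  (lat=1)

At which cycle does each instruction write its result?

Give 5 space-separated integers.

I0 mul r1: issue@1 deps=(None,None) exec_start@1 write@2
I1 mul r1: issue@2 deps=(None,0) exec_start@2 write@5
I2 add r2: issue@3 deps=(1,1) exec_start@5 write@8
I3 add r3: issue@4 deps=(None,None) exec_start@4 write@5
I4 add r1: issue@5 deps=(None,1) exec_start@5 write@6

Answer: 2 5 8 5 6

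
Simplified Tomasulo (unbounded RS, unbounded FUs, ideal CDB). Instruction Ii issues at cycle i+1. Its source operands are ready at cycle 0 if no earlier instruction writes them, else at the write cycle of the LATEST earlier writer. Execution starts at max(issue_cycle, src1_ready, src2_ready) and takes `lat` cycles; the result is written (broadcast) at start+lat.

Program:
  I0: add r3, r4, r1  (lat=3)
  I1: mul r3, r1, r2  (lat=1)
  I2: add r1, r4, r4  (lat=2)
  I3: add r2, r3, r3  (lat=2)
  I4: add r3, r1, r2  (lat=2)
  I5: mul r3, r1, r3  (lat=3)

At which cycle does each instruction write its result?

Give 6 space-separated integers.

Answer: 4 3 5 6 8 11

Derivation:
I0 add r3: issue@1 deps=(None,None) exec_start@1 write@4
I1 mul r3: issue@2 deps=(None,None) exec_start@2 write@3
I2 add r1: issue@3 deps=(None,None) exec_start@3 write@5
I3 add r2: issue@4 deps=(1,1) exec_start@4 write@6
I4 add r3: issue@5 deps=(2,3) exec_start@6 write@8
I5 mul r3: issue@6 deps=(2,4) exec_start@8 write@11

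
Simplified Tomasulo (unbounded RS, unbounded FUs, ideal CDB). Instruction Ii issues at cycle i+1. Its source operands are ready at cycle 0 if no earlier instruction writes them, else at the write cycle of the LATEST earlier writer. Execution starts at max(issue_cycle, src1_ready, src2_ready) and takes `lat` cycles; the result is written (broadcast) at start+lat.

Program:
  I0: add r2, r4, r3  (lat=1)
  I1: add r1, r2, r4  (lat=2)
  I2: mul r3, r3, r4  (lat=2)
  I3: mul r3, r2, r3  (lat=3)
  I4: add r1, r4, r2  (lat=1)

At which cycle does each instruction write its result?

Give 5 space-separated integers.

I0 add r2: issue@1 deps=(None,None) exec_start@1 write@2
I1 add r1: issue@2 deps=(0,None) exec_start@2 write@4
I2 mul r3: issue@3 deps=(None,None) exec_start@3 write@5
I3 mul r3: issue@4 deps=(0,2) exec_start@5 write@8
I4 add r1: issue@5 deps=(None,0) exec_start@5 write@6

Answer: 2 4 5 8 6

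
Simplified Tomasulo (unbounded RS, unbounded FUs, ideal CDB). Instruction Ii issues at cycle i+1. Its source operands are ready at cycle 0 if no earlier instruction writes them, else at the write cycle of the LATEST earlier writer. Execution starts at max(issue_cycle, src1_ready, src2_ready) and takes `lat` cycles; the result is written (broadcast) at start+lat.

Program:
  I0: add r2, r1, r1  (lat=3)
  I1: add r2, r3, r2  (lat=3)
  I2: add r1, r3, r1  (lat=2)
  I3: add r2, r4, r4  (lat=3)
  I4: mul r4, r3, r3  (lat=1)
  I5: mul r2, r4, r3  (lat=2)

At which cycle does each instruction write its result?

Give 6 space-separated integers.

Answer: 4 7 5 7 6 8

Derivation:
I0 add r2: issue@1 deps=(None,None) exec_start@1 write@4
I1 add r2: issue@2 deps=(None,0) exec_start@4 write@7
I2 add r1: issue@3 deps=(None,None) exec_start@3 write@5
I3 add r2: issue@4 deps=(None,None) exec_start@4 write@7
I4 mul r4: issue@5 deps=(None,None) exec_start@5 write@6
I5 mul r2: issue@6 deps=(4,None) exec_start@6 write@8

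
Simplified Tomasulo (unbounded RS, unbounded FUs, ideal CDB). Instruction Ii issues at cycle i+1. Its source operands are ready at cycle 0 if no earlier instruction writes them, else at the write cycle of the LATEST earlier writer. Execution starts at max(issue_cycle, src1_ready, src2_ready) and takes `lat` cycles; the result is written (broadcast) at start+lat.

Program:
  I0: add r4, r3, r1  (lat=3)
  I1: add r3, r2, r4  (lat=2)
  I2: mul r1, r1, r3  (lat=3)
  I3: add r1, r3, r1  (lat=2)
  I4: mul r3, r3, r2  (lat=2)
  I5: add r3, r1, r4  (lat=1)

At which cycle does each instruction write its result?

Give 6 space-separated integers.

Answer: 4 6 9 11 8 12

Derivation:
I0 add r4: issue@1 deps=(None,None) exec_start@1 write@4
I1 add r3: issue@2 deps=(None,0) exec_start@4 write@6
I2 mul r1: issue@3 deps=(None,1) exec_start@6 write@9
I3 add r1: issue@4 deps=(1,2) exec_start@9 write@11
I4 mul r3: issue@5 deps=(1,None) exec_start@6 write@8
I5 add r3: issue@6 deps=(3,0) exec_start@11 write@12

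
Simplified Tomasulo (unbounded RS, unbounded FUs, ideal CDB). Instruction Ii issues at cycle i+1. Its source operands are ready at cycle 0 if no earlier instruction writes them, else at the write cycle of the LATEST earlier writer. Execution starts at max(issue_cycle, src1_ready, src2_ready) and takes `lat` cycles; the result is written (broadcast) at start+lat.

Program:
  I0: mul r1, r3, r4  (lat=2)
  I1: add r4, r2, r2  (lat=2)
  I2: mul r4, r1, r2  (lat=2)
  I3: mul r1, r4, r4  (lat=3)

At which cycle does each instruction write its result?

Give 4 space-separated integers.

Answer: 3 4 5 8

Derivation:
I0 mul r1: issue@1 deps=(None,None) exec_start@1 write@3
I1 add r4: issue@2 deps=(None,None) exec_start@2 write@4
I2 mul r4: issue@3 deps=(0,None) exec_start@3 write@5
I3 mul r1: issue@4 deps=(2,2) exec_start@5 write@8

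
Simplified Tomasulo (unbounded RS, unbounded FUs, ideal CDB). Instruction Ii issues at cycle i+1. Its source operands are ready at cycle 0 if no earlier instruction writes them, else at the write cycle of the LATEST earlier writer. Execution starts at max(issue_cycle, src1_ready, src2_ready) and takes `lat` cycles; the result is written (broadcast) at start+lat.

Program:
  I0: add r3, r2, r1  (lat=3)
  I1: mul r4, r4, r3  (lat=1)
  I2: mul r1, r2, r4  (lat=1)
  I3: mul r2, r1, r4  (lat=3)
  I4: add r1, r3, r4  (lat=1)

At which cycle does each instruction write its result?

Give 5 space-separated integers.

I0 add r3: issue@1 deps=(None,None) exec_start@1 write@4
I1 mul r4: issue@2 deps=(None,0) exec_start@4 write@5
I2 mul r1: issue@3 deps=(None,1) exec_start@5 write@6
I3 mul r2: issue@4 deps=(2,1) exec_start@6 write@9
I4 add r1: issue@5 deps=(0,1) exec_start@5 write@6

Answer: 4 5 6 9 6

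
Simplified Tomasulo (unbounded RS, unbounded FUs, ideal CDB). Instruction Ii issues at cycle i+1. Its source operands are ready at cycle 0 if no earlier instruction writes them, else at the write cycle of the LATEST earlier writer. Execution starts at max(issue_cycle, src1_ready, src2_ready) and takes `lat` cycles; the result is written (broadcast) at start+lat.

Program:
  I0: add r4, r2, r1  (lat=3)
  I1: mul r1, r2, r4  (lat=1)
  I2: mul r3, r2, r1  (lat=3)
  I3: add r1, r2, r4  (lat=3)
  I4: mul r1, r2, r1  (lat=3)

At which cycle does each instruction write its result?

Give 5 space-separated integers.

I0 add r4: issue@1 deps=(None,None) exec_start@1 write@4
I1 mul r1: issue@2 deps=(None,0) exec_start@4 write@5
I2 mul r3: issue@3 deps=(None,1) exec_start@5 write@8
I3 add r1: issue@4 deps=(None,0) exec_start@4 write@7
I4 mul r1: issue@5 deps=(None,3) exec_start@7 write@10

Answer: 4 5 8 7 10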